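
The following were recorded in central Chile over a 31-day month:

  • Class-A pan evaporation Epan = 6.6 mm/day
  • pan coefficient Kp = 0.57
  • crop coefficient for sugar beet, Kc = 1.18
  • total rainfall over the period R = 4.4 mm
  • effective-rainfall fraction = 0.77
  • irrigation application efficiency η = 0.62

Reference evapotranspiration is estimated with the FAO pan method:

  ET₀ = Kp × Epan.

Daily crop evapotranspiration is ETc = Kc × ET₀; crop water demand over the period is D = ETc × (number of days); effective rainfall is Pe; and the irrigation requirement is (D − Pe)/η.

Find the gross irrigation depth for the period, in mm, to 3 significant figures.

216 mm

ET₀ = 0.57 × 6.6 = 3.7620 mm/d
ETc = Kc × ET₀ = 1.18 × 3.7620 = 4.4392 mm/d
Crop demand D = ETc × 31 d = 4.4392 × 31 = 137.615 mm
Pe = 0.77 × 4.4 = 3.388 mm
D − Pe = 137.615 − 3.388 = 134.227 mm
Gross irrigation = 134.227 / 0.62 = 216.495 mm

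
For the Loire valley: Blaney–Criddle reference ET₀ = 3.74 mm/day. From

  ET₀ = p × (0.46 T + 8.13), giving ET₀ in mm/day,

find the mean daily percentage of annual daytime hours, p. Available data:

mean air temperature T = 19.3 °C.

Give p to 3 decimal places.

p = ET₀ / (0.46 T + 8.13) = 3.74 / (0.46 × 19.3 + 8.13) = 3.74 / 17.008 = 0.2199

0.220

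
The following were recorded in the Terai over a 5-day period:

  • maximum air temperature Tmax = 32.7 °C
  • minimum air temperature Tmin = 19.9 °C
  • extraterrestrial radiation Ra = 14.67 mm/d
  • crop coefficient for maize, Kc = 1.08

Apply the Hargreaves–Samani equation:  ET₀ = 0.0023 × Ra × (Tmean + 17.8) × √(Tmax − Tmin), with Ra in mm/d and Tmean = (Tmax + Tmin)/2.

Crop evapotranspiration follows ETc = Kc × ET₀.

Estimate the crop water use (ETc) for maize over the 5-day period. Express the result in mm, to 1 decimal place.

28.7 mm

Tmean = (32.7 + 19.9)/2 = 26.30 °C
ET₀ = 0.0023 × 14.67 × (26.30 + 17.8) × √12.8 = 0.0023 × 14.67 × 44.10 × 3.5777 = 5.3235 mm/d
ETc = Kc × ET₀ = 1.08 × 5.3235 = 5.7494 mm/d
Over 5 days: 5.7494 × 5 = 28.747 mm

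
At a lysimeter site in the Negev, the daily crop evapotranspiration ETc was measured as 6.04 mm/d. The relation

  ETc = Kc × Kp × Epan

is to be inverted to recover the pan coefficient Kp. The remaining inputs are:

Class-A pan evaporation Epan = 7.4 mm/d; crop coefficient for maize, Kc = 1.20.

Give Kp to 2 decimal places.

ETc = Kc × Kp × Epan  ⇒  Kp = ETc / (Kc × Epan)
Kp = 6.04 / (1.20 × 7.4) = 6.04 / 8.880 = 0.6802

0.68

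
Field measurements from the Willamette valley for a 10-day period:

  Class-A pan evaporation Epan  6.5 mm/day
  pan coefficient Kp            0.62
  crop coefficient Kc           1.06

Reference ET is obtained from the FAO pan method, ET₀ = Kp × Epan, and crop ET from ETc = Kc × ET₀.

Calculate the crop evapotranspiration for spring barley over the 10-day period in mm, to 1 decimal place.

ET₀ = 0.62 × 6.5 = 4.0300 mm/d
ETc = Kc × ET₀ = 1.06 × 4.0300 = 4.2718 mm/d
Over 10 days: 4.2718 × 10 = 42.718 mm

42.7 mm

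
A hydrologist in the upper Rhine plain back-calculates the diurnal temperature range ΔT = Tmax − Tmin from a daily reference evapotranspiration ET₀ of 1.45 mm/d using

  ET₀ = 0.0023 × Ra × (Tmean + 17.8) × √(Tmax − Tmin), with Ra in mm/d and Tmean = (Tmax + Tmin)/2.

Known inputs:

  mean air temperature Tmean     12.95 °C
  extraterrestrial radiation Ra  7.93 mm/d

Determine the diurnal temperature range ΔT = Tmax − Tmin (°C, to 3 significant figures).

√ΔT = ET₀ / [0.0023 × Ra × (Tmean+17.8)] = 1.45 / (0.0023 × 7.93 × 30.75) = 2.5854
ΔT = 2.5854² = 6.684 °C

6.68 °C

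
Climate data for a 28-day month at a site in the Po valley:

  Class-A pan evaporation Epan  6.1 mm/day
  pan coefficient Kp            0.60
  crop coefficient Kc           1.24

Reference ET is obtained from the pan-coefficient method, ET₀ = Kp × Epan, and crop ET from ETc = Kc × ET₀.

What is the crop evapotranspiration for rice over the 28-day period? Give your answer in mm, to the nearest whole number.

127 mm

ET₀ = 0.60 × 6.1 = 3.6600 mm/d
ETc = Kc × ET₀ = 1.24 × 3.6600 = 4.5384 mm/d
Over 28 days: 4.5384 × 28 = 127.075 mm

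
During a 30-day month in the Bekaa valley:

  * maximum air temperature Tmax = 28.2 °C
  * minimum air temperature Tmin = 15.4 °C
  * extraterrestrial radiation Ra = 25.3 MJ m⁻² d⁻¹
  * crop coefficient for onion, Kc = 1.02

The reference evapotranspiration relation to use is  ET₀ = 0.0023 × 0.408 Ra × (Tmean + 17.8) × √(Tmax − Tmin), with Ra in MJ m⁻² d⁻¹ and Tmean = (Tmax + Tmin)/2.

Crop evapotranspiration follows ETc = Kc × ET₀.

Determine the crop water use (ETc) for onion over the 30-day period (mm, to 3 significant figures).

Tmean = (28.2 + 15.4)/2 = 21.80 °C
0.408 Ra = 0.408 × 25.3 = 10.3224 mm/d equivalent
ET₀ = 0.0023 × 10.3224 × (21.80 + 17.8) × √12.8 = 0.0023 × 10.3224 × 39.60 × 3.5777 = 3.3636 mm/d
ETc = Kc × ET₀ = 1.02 × 3.3636 = 3.4309 mm/d
Over 30 days: 3.4309 × 30 = 102.927 mm

103 mm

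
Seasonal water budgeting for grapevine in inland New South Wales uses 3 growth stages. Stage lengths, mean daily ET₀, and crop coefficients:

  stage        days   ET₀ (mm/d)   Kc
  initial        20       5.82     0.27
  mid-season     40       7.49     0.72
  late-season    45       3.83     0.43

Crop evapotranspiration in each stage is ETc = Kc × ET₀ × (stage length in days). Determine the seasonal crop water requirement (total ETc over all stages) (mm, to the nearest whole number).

initial: 0.27 × 5.82 × 20 = 31.43 mm
mid-season: 0.72 × 7.49 × 40 = 215.71 mm
late-season: 0.43 × 3.83 × 45 = 74.11 mm
Seasonal total = 321.25 mm

321 mm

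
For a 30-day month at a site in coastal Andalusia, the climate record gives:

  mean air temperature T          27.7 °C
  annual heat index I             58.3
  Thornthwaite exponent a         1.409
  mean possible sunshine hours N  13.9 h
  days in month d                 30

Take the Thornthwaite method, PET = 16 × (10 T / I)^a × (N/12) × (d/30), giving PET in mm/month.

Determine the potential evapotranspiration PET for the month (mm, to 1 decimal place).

10T/I = 10 × 27.7 / 58.3 = 4.7513
(10T/I)^a = 4.7513^1.409 = 8.9873
Uncorrected PET = 16 × 8.9873 = 143.797 mm
Correction = (N/12)(d/30) = (13.9/12)(30/30) = 1.1583
PET = 143.797 × 1.1583 = 166.560 mm/month

166.6 mm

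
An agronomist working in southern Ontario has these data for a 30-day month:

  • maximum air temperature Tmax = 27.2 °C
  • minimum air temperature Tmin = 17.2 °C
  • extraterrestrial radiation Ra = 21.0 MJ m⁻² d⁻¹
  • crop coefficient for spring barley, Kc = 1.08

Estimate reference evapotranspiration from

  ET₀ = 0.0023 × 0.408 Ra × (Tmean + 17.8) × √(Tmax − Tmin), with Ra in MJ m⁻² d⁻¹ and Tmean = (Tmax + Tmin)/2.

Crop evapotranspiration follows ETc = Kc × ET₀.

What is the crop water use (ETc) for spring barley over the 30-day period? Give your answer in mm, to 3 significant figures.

80.8 mm

Tmean = (27.2 + 17.2)/2 = 22.20 °C
0.408 Ra = 0.408 × 21.0 = 8.5680 mm/d equivalent
ET₀ = 0.0023 × 8.5680 × (22.20 + 17.8) × √10.0 = 0.0023 × 8.5680 × 40.00 × 3.1623 = 2.4927 mm/d
ETc = Kc × ET₀ = 1.08 × 2.4927 = 2.6921 mm/d
Over 30 days: 2.6921 × 30 = 80.763 mm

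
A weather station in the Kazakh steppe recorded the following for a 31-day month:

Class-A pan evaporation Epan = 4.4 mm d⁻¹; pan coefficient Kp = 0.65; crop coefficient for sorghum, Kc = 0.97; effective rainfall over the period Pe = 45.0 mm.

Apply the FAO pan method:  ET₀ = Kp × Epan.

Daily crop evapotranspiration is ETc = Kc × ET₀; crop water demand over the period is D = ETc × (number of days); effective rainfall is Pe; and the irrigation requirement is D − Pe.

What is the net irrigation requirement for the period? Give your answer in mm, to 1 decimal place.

41.0 mm

ET₀ = 0.65 × 4.4 = 2.8600 mm/d
ETc = Kc × ET₀ = 0.97 × 2.8600 = 2.7742 mm/d
Crop demand D = ETc × 31 d = 2.7742 × 31 = 86.000 mm
D − Pe = 86.000 − 45.0 = 41.000 mm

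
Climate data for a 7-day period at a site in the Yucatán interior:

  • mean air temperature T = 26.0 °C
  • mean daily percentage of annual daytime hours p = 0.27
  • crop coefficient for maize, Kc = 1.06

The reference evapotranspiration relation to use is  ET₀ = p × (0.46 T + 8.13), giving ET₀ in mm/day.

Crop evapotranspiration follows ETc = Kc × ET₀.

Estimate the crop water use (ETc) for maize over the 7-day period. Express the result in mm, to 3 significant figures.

40.2 mm

ET₀ = 0.27 × (0.46 × 26.0 + 8.13) = 0.27 × 20.090 = 5.4243 mm/d
ETc = Kc × ET₀ = 1.06 × 5.4243 = 5.7498 mm/d
Over 7 days: 5.7498 × 7 = 40.249 mm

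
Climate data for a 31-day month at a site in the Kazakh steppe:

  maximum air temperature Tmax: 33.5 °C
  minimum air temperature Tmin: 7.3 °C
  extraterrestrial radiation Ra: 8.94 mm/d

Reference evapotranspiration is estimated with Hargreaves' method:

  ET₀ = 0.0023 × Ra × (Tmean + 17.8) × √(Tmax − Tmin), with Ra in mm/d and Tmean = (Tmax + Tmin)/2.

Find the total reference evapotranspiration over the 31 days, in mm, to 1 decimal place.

124.6 mm

Tmean = (33.5 + 7.3)/2 = 20.40 °C
ET₀ = 0.0023 × 8.94 × (20.40 + 17.8) × √26.2 = 0.0023 × 8.94 × 38.20 × 5.1186 = 4.0205 mm/d
Over 31 days: 4.0205 × 31 = 124.636 mm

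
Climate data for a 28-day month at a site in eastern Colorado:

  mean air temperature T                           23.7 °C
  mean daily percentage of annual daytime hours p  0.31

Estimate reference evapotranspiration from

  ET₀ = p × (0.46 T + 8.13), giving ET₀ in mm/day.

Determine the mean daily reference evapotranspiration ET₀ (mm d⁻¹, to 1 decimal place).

5.9 mm d⁻¹

ET₀ = 0.31 × (0.46 × 23.7 + 8.13) = 0.31 × 19.032 = 5.8999 mm/d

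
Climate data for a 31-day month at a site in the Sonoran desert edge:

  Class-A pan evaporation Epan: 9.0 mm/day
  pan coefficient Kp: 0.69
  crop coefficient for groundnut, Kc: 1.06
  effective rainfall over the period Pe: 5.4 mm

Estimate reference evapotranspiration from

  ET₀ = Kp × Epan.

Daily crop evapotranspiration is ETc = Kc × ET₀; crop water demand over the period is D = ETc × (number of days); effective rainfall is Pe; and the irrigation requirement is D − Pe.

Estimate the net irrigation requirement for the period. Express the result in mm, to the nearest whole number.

199 mm

ET₀ = 0.69 × 9.0 = 6.2100 mm/d
ETc = Kc × ET₀ = 1.06 × 6.2100 = 6.5826 mm/d
Crop demand D = ETc × 31 d = 6.5826 × 31 = 204.061 mm
D − Pe = 204.061 − 5.4 = 198.661 mm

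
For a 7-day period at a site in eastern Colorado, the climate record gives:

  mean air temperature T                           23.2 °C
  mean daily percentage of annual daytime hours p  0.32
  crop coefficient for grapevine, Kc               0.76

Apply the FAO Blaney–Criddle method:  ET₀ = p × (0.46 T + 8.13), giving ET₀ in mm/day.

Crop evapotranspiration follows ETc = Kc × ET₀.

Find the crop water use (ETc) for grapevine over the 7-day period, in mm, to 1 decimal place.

ET₀ = 0.32 × (0.46 × 23.2 + 8.13) = 0.32 × 18.802 = 6.0166 mm/d
ETc = Kc × ET₀ = 0.76 × 6.0166 = 4.5726 mm/d
Over 7 days: 4.5726 × 7 = 32.008 mm

32.0 mm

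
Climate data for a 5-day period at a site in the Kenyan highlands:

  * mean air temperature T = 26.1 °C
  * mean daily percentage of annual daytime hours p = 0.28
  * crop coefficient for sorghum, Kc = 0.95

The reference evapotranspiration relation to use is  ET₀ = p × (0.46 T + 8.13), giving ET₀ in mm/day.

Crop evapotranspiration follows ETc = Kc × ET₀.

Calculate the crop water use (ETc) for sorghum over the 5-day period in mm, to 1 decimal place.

26.8 mm

ET₀ = 0.28 × (0.46 × 26.1 + 8.13) = 0.28 × 20.136 = 5.6381 mm/d
ETc = Kc × ET₀ = 0.95 × 5.6381 = 5.3562 mm/d
Over 5 days: 5.3562 × 5 = 26.781 mm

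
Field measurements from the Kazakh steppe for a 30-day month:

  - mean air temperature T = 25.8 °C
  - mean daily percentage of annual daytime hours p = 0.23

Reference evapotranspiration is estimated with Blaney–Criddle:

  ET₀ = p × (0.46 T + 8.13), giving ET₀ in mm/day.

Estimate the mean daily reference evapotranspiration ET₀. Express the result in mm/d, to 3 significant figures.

ET₀ = 0.23 × (0.46 × 25.8 + 8.13) = 0.23 × 19.998 = 4.5995 mm/d

4.60 mm/d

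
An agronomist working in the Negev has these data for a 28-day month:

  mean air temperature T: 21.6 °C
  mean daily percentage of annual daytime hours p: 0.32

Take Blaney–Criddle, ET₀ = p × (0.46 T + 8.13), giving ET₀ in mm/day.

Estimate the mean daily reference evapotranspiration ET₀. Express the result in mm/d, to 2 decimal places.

5.78 mm/d

ET₀ = 0.32 × (0.46 × 21.6 + 8.13) = 0.32 × 18.066 = 5.7811 mm/d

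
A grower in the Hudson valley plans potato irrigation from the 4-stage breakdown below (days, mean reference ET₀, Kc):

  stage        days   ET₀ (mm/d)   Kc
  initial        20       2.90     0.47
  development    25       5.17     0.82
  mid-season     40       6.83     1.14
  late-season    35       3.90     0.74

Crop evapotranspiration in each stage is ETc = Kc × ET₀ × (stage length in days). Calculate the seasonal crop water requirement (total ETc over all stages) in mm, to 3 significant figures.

initial: 0.47 × 2.90 × 20 = 27.26 mm
development: 0.82 × 5.17 × 25 = 105.99 mm
mid-season: 1.14 × 6.83 × 40 = 311.45 mm
late-season: 0.74 × 3.90 × 35 = 101.01 mm
Seasonal total = 545.71 mm

546 mm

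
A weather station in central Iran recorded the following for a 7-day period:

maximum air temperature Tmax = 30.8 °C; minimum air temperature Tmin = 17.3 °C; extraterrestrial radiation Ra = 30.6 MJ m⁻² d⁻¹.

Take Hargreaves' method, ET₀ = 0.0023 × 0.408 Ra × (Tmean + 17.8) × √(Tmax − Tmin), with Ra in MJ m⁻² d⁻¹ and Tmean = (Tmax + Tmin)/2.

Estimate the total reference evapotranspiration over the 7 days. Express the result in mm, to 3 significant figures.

Tmean = (30.8 + 17.3)/2 = 24.05 °C
0.408 Ra = 0.408 × 30.6 = 12.4848 mm/d equivalent
ET₀ = 0.0023 × 12.4848 × (24.05 + 17.8) × √13.5 = 0.0023 × 12.4848 × 41.85 × 3.6742 = 4.4154 mm/d
Over 7 days: 4.4154 × 7 = 30.908 mm

30.9 mm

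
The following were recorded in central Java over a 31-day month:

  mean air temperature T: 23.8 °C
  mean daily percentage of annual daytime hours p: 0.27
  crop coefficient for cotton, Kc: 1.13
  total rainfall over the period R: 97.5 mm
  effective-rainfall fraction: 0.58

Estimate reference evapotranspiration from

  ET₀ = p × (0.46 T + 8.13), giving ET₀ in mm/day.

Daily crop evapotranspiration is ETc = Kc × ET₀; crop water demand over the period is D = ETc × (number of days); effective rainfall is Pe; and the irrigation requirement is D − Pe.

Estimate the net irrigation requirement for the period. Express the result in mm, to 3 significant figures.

124 mm

ET₀ = 0.27 × (0.46 × 23.8 + 8.13) = 0.27 × 19.078 = 5.1511 mm/d
ETc = Kc × ET₀ = 1.13 × 5.1511 = 5.8207 mm/d
Crop demand D = ETc × 31 d = 5.8207 × 31 = 180.442 mm
Pe = 0.58 × 97.5 = 56.550 mm
D − Pe = 180.442 − 56.550 = 123.892 mm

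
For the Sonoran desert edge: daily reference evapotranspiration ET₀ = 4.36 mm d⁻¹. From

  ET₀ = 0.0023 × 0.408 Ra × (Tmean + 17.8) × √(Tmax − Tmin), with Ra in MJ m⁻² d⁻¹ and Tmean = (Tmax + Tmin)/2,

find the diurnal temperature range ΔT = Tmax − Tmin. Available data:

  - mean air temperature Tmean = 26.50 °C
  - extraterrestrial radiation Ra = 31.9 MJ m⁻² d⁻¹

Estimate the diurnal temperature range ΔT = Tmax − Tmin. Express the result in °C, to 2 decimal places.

10.81 °C

√ΔT = ET₀ / [0.0023 × 0.408 × Ra × (Tmean+17.8)] = 4.36 / (0.0023 × 13.0152 × 44.30) = 3.2878
ΔT = 3.2878² = 10.810 °C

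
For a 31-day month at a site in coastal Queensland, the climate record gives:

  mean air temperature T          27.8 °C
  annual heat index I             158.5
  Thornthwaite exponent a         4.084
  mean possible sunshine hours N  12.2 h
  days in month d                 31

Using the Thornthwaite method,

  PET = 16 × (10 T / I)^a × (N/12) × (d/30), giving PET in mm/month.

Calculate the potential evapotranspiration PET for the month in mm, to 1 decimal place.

166.8 mm

10T/I = 10 × 27.8 / 158.5 = 1.7539
(10T/I)^a = 1.7539^4.084 = 9.9201
Uncorrected PET = 16 × 9.9201 = 158.722 mm
Correction = (N/12)(d/30) = (12.2/12)(31/30) = 1.0506
PET = 158.722 × 1.0506 = 166.753 mm/month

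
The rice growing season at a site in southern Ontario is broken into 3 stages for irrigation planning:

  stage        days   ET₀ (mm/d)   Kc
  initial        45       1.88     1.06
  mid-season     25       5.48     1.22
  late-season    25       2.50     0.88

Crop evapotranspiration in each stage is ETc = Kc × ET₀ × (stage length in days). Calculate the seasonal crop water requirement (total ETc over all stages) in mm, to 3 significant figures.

312 mm

initial: 1.06 × 1.88 × 45 = 89.68 mm
mid-season: 1.22 × 5.48 × 25 = 167.14 mm
late-season: 0.88 × 2.50 × 25 = 55.00 mm
Seasonal total = 311.82 mm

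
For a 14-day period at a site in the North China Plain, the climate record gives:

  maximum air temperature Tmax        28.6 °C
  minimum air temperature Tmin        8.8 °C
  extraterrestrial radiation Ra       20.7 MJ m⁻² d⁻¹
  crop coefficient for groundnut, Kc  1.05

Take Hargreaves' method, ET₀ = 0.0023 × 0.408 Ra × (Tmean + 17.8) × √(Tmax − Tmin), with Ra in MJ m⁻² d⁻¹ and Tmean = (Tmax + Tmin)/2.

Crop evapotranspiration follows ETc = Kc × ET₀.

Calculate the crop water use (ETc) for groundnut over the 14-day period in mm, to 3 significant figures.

Tmean = (28.6 + 8.8)/2 = 18.70 °C
0.408 Ra = 0.408 × 20.7 = 8.4456 mm/d equivalent
ET₀ = 0.0023 × 8.4456 × (18.70 + 17.8) × √19.8 = 0.0023 × 8.4456 × 36.50 × 4.4497 = 3.1549 mm/d
ETc = Kc × ET₀ = 1.05 × 3.1549 = 3.3126 mm/d
Over 14 days: 3.3126 × 14 = 46.376 mm

46.4 mm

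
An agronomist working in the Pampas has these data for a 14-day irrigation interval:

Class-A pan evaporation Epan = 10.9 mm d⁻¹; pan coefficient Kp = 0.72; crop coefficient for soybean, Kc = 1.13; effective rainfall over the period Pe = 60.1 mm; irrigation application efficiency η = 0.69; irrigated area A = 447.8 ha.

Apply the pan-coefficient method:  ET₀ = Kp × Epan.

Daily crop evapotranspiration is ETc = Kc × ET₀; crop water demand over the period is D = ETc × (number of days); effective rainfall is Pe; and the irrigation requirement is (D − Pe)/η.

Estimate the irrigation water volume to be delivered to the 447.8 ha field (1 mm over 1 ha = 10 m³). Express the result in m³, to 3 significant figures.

ET₀ = 0.72 × 10.9 = 7.8480 mm/d
ETc = Kc × ET₀ = 1.13 × 7.8480 = 8.8682 mm/d
Crop demand D = ETc × 14 d = 8.8682 × 14 = 124.155 mm
D − Pe = 124.155 − 60.1 = 64.055 mm
Gross irrigation = 64.055 / 0.69 = 92.833 mm
Volume = 92.833 mm × 447.8 ha × 10 = 415706.2 m³

416000 m³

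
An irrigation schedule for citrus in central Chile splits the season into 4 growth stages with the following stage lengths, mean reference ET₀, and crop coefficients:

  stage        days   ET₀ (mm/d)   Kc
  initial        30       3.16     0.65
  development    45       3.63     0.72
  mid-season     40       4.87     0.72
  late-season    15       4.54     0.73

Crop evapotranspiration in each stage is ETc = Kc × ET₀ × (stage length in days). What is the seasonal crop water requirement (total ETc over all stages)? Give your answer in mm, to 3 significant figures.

initial: 0.65 × 3.16 × 30 = 61.62 mm
development: 0.72 × 3.63 × 45 = 117.61 mm
mid-season: 0.72 × 4.87 × 40 = 140.26 mm
late-season: 0.73 × 4.54 × 15 = 49.71 mm
Seasonal total = 369.20 mm

369 mm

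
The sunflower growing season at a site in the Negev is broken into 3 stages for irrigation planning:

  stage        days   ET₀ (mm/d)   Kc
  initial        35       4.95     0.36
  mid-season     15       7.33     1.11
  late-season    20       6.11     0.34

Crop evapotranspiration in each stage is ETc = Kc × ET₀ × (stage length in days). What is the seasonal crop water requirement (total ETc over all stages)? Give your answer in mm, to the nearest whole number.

226 mm

initial: 0.36 × 4.95 × 35 = 62.37 mm
mid-season: 1.11 × 7.33 × 15 = 122.04 mm
late-season: 0.34 × 6.11 × 20 = 41.55 mm
Seasonal total = 225.96 mm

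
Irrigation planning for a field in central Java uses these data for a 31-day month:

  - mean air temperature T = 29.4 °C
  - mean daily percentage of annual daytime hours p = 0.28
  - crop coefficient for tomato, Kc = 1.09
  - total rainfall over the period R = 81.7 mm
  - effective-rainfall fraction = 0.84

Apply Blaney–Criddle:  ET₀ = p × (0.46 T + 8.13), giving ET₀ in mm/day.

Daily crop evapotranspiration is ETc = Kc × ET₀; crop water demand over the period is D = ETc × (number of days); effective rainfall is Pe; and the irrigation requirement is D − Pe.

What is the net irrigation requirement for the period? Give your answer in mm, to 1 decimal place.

136.2 mm

ET₀ = 0.28 × (0.46 × 29.4 + 8.13) = 0.28 × 21.654 = 6.0631 mm/d
ETc = Kc × ET₀ = 1.09 × 6.0631 = 6.6088 mm/d
Crop demand D = ETc × 31 d = 6.6088 × 31 = 204.873 mm
Pe = 0.84 × 81.7 = 68.628 mm
D − Pe = 204.873 − 68.628 = 136.245 mm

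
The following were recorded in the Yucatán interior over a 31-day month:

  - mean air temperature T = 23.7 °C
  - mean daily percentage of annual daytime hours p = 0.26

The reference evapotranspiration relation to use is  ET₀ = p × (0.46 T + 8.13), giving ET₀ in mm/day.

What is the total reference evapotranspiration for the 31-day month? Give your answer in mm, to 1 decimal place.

ET₀ = 0.26 × (0.46 × 23.7 + 8.13) = 0.26 × 19.032 = 4.9483 mm/d
Monthly total = 4.9483 × 31 = 153.397 mm

153.4 mm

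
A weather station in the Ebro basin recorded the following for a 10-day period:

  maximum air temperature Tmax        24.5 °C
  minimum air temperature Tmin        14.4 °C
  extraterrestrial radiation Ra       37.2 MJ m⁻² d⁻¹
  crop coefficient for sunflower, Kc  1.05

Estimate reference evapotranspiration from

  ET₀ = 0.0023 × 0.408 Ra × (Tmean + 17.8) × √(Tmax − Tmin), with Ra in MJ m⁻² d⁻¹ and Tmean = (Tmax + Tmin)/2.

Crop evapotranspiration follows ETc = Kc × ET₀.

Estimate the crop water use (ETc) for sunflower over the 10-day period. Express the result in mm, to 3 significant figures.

Tmean = (24.5 + 14.4)/2 = 19.45 °C
0.408 Ra = 0.408 × 37.2 = 15.1776 mm/d equivalent
ET₀ = 0.0023 × 15.1776 × (19.45 + 17.8) × √10.1 = 0.0023 × 15.1776 × 37.25 × 3.1780 = 4.1325 mm/d
ETc = Kc × ET₀ = 1.05 × 4.1325 = 4.3391 mm/d
Over 10 days: 4.3391 × 10 = 43.391 mm

43.4 mm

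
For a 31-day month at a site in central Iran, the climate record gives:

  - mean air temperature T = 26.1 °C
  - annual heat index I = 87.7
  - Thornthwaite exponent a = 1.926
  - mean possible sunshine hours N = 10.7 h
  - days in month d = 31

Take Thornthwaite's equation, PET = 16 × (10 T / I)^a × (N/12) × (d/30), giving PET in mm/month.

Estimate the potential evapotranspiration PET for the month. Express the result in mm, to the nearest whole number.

10T/I = 10 × 26.1 / 87.7 = 2.9761
(10T/I)^a = 2.9761^1.926 = 8.1704
Uncorrected PET = 16 × 8.1704 = 130.726 mm
Correction = (N/12)(d/30) = (10.7/12)(31/30) = 0.9214
PET = 130.726 × 0.9214 = 120.451 mm/month

120 mm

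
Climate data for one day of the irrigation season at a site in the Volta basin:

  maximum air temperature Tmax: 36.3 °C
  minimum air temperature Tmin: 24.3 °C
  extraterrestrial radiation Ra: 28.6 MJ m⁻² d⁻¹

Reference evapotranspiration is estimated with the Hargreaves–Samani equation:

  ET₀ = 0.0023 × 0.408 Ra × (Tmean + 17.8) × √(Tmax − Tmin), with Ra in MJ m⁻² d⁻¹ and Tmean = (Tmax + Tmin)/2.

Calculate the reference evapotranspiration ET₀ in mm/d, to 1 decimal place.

4.5 mm/d

Tmean = (36.3 + 24.3)/2 = 30.30 °C
0.408 Ra = 0.408 × 28.6 = 11.6688 mm/d equivalent
ET₀ = 0.0023 × 11.6688 × (30.30 + 17.8) × √12.0 = 0.0023 × 11.6688 × 48.10 × 3.4641 = 4.4719 mm/d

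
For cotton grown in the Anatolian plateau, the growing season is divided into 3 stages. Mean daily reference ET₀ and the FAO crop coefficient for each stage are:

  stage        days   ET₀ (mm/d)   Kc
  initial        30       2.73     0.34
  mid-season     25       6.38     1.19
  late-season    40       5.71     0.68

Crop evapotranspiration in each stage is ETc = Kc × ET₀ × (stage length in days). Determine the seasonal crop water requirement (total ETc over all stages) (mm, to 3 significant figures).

373 mm

initial: 0.34 × 2.73 × 30 = 27.85 mm
mid-season: 1.19 × 6.38 × 25 = 189.81 mm
late-season: 0.68 × 5.71 × 40 = 155.31 mm
Seasonal total = 372.97 mm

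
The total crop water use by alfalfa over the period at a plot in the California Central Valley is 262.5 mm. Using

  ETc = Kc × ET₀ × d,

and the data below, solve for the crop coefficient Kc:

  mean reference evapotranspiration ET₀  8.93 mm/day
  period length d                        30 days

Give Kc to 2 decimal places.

ETc = Kc × ET₀ × d  ⇒  Kc = ETc / (ET₀ × d)
Kc = 262.5 / (8.93 × 30) = 262.5 / 267.90 = 0.9798

0.98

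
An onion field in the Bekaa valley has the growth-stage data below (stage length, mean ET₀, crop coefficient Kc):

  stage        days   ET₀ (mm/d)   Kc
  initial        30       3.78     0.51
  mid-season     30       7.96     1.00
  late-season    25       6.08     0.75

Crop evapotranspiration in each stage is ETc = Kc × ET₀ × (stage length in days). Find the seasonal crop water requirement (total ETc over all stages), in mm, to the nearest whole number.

initial: 0.51 × 3.78 × 30 = 57.83 mm
mid-season: 1.00 × 7.96 × 30 = 238.80 mm
late-season: 0.75 × 6.08 × 25 = 114.00 mm
Seasonal total = 410.63 mm

411 mm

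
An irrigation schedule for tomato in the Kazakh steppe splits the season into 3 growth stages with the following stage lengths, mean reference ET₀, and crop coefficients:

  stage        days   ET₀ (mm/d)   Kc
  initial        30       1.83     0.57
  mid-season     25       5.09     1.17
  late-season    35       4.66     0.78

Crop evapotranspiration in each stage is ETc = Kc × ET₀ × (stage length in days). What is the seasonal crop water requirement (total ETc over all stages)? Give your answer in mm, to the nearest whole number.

307 mm

initial: 0.57 × 1.83 × 30 = 31.29 mm
mid-season: 1.17 × 5.09 × 25 = 148.88 mm
late-season: 0.78 × 4.66 × 35 = 127.22 mm
Seasonal total = 307.39 mm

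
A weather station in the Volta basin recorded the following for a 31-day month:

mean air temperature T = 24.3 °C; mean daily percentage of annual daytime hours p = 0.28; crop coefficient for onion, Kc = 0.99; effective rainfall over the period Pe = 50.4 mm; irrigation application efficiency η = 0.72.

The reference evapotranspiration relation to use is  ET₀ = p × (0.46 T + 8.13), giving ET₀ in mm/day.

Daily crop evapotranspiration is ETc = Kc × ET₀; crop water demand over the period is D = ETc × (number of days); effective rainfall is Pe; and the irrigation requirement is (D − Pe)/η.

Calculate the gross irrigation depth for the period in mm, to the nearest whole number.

160 mm

ET₀ = 0.28 × (0.46 × 24.3 + 8.13) = 0.28 × 19.308 = 5.4062 mm/d
ETc = Kc × ET₀ = 0.99 × 5.4062 = 5.3521 mm/d
Crop demand D = ETc × 31 d = 5.3521 × 31 = 165.915 mm
D − Pe = 165.915 − 50.4 = 115.515 mm
Gross irrigation = 115.515 / 0.72 = 160.438 mm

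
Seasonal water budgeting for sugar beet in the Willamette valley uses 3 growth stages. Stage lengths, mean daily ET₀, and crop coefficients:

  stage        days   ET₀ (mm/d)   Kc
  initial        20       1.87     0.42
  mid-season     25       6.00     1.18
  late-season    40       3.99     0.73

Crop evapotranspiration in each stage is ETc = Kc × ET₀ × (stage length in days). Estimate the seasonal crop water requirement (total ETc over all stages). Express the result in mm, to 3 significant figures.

initial: 0.42 × 1.87 × 20 = 15.71 mm
mid-season: 1.18 × 6.00 × 25 = 177.00 mm
late-season: 0.73 × 3.99 × 40 = 116.51 mm
Seasonal total = 309.22 mm

309 mm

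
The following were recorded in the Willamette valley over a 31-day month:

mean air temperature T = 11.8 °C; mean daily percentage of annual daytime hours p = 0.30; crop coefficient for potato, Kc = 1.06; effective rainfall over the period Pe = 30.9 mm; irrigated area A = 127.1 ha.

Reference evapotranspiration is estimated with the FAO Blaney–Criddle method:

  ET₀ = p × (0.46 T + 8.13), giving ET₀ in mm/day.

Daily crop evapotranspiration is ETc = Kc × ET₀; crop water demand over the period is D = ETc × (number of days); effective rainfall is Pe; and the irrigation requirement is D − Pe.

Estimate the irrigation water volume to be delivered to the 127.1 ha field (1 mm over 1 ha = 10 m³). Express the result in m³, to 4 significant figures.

130600 m³

ET₀ = 0.30 × (0.46 × 11.8 + 8.13) = 0.30 × 13.558 = 4.0674 mm/d
ETc = Kc × ET₀ = 1.06 × 4.0674 = 4.3114 mm/d
Crop demand D = ETc × 31 d = 4.3114 × 31 = 133.653 mm
D − Pe = 133.653 − 30.9 = 102.753 mm
Volume = 102.753 mm × 127.1 ha × 10 = 130599.1 m³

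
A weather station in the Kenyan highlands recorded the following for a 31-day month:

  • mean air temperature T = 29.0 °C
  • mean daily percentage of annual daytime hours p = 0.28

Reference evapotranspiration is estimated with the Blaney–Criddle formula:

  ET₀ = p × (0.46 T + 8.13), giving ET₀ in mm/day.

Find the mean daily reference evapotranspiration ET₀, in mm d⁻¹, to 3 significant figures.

6.01 mm d⁻¹

ET₀ = 0.28 × (0.46 × 29.0 + 8.13) = 0.28 × 21.470 = 6.0116 mm/d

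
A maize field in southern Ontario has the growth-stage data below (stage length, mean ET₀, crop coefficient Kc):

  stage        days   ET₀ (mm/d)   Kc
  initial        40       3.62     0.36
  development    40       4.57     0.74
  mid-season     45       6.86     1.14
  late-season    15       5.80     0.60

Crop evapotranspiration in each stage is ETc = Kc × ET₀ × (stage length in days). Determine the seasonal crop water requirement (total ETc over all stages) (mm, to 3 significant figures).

592 mm

initial: 0.36 × 3.62 × 40 = 52.13 mm
development: 0.74 × 4.57 × 40 = 135.27 mm
mid-season: 1.14 × 6.86 × 45 = 351.92 mm
late-season: 0.60 × 5.80 × 15 = 52.20 mm
Seasonal total = 591.52 mm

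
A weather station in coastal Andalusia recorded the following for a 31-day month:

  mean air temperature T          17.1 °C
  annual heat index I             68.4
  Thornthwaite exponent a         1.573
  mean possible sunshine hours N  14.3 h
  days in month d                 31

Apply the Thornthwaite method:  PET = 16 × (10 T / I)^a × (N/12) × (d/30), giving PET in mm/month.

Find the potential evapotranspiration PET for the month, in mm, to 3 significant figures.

83.3 mm

10T/I = 10 × 17.1 / 68.4 = 2.5000
(10T/I)^a = 2.5000^1.573 = 4.2263
Uncorrected PET = 16 × 4.2263 = 67.621 mm
Correction = (N/12)(d/30) = (14.3/12)(31/30) = 1.2314
PET = 67.621 × 1.2314 = 83.268 mm/month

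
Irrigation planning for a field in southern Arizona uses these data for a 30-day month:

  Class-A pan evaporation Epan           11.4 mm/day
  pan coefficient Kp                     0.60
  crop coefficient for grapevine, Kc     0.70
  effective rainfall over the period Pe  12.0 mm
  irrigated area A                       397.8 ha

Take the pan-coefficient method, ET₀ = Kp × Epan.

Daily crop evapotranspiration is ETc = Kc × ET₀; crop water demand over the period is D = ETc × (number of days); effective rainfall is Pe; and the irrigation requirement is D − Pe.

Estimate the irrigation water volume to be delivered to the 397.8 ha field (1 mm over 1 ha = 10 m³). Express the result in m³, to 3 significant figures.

ET₀ = 0.60 × 11.4 = 6.8400 mm/d
ETc = Kc × ET₀ = 0.70 × 6.8400 = 4.7880 mm/d
Crop demand D = ETc × 30 d = 4.7880 × 30 = 143.640 mm
D − Pe = 143.640 − 12.0 = 131.640 mm
Volume = 131.640 mm × 397.8 ha × 10 = 523663.9 m³

524000 m³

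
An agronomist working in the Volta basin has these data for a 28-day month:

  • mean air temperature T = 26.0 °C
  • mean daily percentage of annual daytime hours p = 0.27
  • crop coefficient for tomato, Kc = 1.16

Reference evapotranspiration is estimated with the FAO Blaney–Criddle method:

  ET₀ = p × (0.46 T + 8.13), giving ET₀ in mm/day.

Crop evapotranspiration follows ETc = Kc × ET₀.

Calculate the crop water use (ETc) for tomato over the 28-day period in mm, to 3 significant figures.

ET₀ = 0.27 × (0.46 × 26.0 + 8.13) = 0.27 × 20.090 = 5.4243 mm/d
ETc = Kc × ET₀ = 1.16 × 5.4243 = 6.2922 mm/d
Over 28 days: 6.2922 × 28 = 176.182 mm

176 mm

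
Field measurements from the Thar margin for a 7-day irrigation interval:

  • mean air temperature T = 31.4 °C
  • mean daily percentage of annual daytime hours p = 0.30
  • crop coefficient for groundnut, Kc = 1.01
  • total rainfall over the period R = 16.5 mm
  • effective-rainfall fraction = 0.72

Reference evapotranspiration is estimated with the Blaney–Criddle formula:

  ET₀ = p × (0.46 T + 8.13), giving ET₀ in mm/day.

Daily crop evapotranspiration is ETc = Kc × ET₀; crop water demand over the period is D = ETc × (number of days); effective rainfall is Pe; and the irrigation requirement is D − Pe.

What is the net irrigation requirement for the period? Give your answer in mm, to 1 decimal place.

ET₀ = 0.30 × (0.46 × 31.4 + 8.13) = 0.30 × 22.574 = 6.7722 mm/d
ETc = Kc × ET₀ = 1.01 × 6.7722 = 6.8399 mm/d
Crop demand D = ETc × 7 d = 6.8399 × 7 = 47.879 mm
Pe = 0.72 × 16.5 = 11.880 mm
D − Pe = 47.879 − 11.880 = 35.999 mm

36.0 mm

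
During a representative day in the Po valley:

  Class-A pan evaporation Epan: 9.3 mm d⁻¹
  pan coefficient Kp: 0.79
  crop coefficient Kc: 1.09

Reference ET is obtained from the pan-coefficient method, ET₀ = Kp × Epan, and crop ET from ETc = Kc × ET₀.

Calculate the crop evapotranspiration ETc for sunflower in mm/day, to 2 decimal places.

ET₀ = 0.79 × 9.3 = 7.3470 mm/d
ETc = Kc × ET₀ = 1.09 × 7.3470 = 8.0082 mm/d

8.01 mm/day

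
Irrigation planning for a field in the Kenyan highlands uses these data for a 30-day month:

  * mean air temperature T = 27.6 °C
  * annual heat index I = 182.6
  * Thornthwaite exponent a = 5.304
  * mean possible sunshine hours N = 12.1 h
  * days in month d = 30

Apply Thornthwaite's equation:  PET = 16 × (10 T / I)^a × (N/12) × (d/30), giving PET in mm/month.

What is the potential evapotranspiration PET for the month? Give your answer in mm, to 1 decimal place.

10T/I = 10 × 27.6 / 182.6 = 1.5115
(10T/I)^a = 1.5115^5.304 = 8.9450
Uncorrected PET = 16 × 8.9450 = 143.120 mm
Correction = (N/12)(d/30) = (12.1/12)(30/30) = 1.0083
PET = 143.120 × 1.0083 = 144.308 mm/month

144.3 mm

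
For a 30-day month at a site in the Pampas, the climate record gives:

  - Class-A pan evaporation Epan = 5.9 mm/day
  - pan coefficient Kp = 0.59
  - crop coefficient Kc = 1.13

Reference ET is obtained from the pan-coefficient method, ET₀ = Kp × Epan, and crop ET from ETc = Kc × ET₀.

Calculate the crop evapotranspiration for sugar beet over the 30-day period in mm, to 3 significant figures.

ET₀ = 0.59 × 5.9 = 3.4810 mm/d
ETc = Kc × ET₀ = 1.13 × 3.4810 = 3.9335 mm/d
Over 30 days: 3.9335 × 30 = 118.005 mm

118 mm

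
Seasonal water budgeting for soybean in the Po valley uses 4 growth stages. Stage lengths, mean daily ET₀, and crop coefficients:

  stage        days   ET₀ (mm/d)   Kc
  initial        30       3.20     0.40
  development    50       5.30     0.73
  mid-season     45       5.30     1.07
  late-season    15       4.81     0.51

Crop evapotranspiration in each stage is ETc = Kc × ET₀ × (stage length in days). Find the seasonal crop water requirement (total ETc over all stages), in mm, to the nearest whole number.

initial: 0.40 × 3.20 × 30 = 38.40 mm
development: 0.73 × 5.30 × 50 = 193.45 mm
mid-season: 1.07 × 5.30 × 45 = 255.20 mm
late-season: 0.51 × 4.81 × 15 = 36.80 mm
Seasonal total = 523.85 mm

524 mm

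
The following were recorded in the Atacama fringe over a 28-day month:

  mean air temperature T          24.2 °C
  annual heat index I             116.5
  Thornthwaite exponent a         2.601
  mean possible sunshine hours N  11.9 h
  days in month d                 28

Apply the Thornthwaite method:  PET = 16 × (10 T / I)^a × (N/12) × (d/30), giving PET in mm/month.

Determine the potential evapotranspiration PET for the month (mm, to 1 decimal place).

10T/I = 10 × 24.2 / 116.5 = 2.0773
(10T/I)^a = 2.0773^2.601 = 6.6960
Uncorrected PET = 16 × 6.6960 = 107.136 mm
Correction = (N/12)(d/30) = (11.9/12)(28/30) = 0.9256
PET = 107.136 × 0.9256 = 99.165 mm/month

99.2 mm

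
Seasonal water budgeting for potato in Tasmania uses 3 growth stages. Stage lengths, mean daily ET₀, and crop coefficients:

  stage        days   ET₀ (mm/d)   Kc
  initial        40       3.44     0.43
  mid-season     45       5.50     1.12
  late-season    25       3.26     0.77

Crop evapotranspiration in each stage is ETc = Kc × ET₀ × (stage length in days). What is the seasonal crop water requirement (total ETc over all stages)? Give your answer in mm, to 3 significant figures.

399 mm

initial: 0.43 × 3.44 × 40 = 59.17 mm
mid-season: 1.12 × 5.50 × 45 = 277.20 mm
late-season: 0.77 × 3.26 × 25 = 62.76 mm
Seasonal total = 399.13 mm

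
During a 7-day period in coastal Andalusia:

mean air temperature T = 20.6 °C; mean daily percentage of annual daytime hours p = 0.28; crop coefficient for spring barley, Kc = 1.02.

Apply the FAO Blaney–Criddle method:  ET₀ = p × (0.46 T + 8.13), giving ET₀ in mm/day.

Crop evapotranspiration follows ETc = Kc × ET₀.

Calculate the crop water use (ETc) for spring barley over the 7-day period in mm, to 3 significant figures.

35.2 mm

ET₀ = 0.28 × (0.46 × 20.6 + 8.13) = 0.28 × 17.606 = 4.9297 mm/d
ETc = Kc × ET₀ = 1.02 × 4.9297 = 5.0283 mm/d
Over 7 days: 5.0283 × 7 = 35.198 mm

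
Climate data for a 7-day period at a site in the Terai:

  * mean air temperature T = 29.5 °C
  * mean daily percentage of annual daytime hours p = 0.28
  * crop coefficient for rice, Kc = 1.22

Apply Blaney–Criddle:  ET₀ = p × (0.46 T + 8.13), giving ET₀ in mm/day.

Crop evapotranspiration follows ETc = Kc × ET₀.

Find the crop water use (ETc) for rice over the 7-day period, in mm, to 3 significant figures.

ET₀ = 0.28 × (0.46 × 29.5 + 8.13) = 0.28 × 21.700 = 6.0760 mm/d
ETc = Kc × ET₀ = 1.22 × 6.0760 = 7.4127 mm/d
Over 7 days: 7.4127 × 7 = 51.889 mm

51.9 mm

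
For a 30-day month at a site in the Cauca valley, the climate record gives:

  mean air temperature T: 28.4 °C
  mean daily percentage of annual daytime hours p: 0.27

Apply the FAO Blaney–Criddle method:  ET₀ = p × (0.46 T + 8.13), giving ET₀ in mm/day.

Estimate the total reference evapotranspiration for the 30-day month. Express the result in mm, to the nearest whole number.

172 mm

ET₀ = 0.27 × (0.46 × 28.4 + 8.13) = 0.27 × 21.194 = 5.7224 mm/d
Monthly total = 5.7224 × 30 = 171.672 mm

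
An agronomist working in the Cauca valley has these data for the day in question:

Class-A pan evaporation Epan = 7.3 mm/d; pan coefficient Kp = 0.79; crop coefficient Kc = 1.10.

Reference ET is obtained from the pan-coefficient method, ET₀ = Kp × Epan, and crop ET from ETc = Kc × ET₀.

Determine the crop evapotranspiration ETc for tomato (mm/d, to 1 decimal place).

ET₀ = 0.79 × 7.3 = 5.7670 mm/d
ETc = Kc × ET₀ = 1.10 × 5.7670 = 6.3437 mm/d

6.3 mm/d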